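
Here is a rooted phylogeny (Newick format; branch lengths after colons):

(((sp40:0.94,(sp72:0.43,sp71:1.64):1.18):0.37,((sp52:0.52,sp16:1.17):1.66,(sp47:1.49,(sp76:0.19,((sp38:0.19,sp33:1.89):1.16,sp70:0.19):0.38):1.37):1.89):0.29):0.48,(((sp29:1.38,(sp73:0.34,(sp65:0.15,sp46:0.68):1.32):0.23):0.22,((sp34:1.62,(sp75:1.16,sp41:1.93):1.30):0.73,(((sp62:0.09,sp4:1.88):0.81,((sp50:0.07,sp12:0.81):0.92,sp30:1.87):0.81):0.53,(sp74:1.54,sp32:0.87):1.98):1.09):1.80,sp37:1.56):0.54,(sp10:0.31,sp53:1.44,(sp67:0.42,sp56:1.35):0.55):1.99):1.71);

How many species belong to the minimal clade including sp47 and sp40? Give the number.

10

The MRCA of sp47 and sp40 is the node subtending ((sp40,(sp72,sp71)),((sp52,sp16),(sp47,(sp76,((sp38,sp33),sp70))))).
That clade contains 10 terminal taxa: sp16, sp33, sp38, sp40, sp47, sp52, sp70, sp71, sp72, sp76.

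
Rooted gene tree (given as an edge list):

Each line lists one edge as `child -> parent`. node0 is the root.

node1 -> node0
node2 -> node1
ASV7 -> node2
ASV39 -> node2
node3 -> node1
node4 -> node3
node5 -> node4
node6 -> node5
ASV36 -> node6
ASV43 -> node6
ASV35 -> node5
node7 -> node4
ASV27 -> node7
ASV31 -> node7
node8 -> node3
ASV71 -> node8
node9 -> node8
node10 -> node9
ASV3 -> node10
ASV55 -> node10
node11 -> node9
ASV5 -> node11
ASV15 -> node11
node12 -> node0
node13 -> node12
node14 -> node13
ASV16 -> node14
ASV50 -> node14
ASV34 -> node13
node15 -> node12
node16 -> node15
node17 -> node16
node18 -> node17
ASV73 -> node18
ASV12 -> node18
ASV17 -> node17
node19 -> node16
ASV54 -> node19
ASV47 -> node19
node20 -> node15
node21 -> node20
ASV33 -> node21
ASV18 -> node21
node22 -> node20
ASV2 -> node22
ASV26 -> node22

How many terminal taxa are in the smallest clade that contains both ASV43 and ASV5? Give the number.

10

The MRCA of ASV43 and ASV5 is the node subtending ((((ASV36,ASV43),ASV35),(ASV27,ASV31)),(ASV71,((ASV3,ASV55),(ASV5,ASV15)))).
That clade contains 10 terminal taxa: ASV15, ASV27, ASV3, ASV31, ASV35, ASV36, ASV43, ASV5, ASV55, ASV71.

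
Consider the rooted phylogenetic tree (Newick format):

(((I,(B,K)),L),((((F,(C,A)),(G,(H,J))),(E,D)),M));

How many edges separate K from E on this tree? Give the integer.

The MRCA of K and E is the root of the tree.
From K up to that node: 4 branches. From E up to the same node: 4 branches. Total: 4 + 4 = 8.

8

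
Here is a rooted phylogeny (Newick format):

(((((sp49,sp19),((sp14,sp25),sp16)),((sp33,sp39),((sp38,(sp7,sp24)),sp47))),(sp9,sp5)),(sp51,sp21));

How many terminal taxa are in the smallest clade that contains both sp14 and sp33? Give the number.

The MRCA of sp14 and sp33 is the node subtending (((sp49,sp19),((sp14,sp25),sp16)),((sp33,sp39),((sp38,(sp7,sp24)),sp47))).
That clade contains 11 terminal taxa: sp14, sp16, sp19, sp24, sp25, sp33, sp38, sp39, sp47, sp49, sp7.

11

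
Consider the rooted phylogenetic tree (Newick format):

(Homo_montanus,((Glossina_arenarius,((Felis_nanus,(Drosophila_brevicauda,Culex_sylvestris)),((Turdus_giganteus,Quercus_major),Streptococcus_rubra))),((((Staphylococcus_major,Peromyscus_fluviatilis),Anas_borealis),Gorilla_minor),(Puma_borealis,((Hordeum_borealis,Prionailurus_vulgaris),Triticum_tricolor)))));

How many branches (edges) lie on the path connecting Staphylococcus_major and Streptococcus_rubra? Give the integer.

The MRCA of Staphylococcus_major and Streptococcus_rubra is the node subtending ((Glossina_arenarius,((Felis_nanus,(Drosophila_brevicauda,Culex_sylvestris)),((Turdus_giganteus,Quercus_major),Streptococcus_rubra))),((((Staphylococcus_major,Peromyscus_fluviatilis),Anas_borealis),Gorilla_minor),(Puma_borealis,((Hordeum_borealis,Prionailurus_vulgaris),Triticum_tricolor)))).
From Staphylococcus_major up to that node: 5 branches. From Streptococcus_rubra up to the same node: 4 branches. Total: 5 + 4 = 9.

9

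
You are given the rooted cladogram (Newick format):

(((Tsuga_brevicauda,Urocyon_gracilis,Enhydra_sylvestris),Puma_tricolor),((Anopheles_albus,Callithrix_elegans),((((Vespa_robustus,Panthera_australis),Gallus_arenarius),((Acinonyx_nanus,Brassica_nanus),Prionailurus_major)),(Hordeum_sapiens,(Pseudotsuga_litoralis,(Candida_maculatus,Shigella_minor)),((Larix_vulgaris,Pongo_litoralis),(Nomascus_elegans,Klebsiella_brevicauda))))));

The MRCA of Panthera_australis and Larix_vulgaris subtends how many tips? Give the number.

The MRCA of Panthera_australis and Larix_vulgaris is the node subtending ((((Vespa_robustus,Panthera_australis),Gallus_arenarius),((Acinonyx_nanus,Brassica_nanus),Prionailurus_major)),(Hordeum_sapiens,(Pseudotsuga_litoralis,(Candida_maculatus,Shigella_minor)),((Larix_vulgaris,Pongo_litoralis),(Nomascus_elegans,Klebsiella_brevicauda)))).
That clade contains 14 terminal taxa: Acinonyx_nanus, Brassica_nanus, Candida_maculatus, Gallus_arenarius, Hordeum_sapiens, Klebsiella_brevicauda, Larix_vulgaris, Nomascus_elegans, Panthera_australis, Pongo_litoralis, Prionailurus_major, Pseudotsuga_litoralis, Shigella_minor, Vespa_robustus.

14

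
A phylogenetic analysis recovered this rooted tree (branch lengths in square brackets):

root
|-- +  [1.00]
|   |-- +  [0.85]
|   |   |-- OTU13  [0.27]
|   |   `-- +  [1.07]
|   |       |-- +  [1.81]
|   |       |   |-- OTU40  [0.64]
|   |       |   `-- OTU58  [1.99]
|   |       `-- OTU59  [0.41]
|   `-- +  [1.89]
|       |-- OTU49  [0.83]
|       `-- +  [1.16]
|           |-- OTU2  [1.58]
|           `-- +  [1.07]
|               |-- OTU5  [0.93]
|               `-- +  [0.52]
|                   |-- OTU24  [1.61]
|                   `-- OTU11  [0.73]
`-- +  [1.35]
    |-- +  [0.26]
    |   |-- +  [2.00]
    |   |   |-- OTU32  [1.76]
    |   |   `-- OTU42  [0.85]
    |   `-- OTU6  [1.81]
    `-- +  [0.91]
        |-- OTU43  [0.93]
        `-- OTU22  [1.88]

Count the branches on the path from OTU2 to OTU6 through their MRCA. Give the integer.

The MRCA of OTU2 and OTU6 is the root of the tree.
From OTU2 up to that node: 4 branches. From OTU6 up to the same node: 3 branches. Total: 4 + 3 = 7.

7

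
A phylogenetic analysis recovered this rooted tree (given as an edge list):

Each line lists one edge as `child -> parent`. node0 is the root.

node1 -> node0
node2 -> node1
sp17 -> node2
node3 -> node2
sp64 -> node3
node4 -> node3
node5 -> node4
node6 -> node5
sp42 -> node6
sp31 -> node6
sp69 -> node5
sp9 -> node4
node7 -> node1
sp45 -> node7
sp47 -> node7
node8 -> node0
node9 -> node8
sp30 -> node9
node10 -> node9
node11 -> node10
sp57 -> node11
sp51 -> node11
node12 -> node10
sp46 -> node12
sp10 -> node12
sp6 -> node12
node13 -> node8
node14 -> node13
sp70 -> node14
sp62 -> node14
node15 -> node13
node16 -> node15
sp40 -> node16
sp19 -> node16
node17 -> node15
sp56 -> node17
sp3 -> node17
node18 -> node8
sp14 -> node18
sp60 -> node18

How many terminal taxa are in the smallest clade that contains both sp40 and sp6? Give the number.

The MRCA of sp40 and sp6 is the node subtending ((sp30,((sp57,sp51),(sp46,sp10,sp6))),((sp70,sp62),((sp40,sp19),(sp56,sp3))),(sp14,sp60)).
That clade contains 14 terminal taxa: sp10, sp14, sp19, sp3, sp30, sp40, sp46, sp51, sp56, sp57, sp6, sp60, sp62, sp70.

14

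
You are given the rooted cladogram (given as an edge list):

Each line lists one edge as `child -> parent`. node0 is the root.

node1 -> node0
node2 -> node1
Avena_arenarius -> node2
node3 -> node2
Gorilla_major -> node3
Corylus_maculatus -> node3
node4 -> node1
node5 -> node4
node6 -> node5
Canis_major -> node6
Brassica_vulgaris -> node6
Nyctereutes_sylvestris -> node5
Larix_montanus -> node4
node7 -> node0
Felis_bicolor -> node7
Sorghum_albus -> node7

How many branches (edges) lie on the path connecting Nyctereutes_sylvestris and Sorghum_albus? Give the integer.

6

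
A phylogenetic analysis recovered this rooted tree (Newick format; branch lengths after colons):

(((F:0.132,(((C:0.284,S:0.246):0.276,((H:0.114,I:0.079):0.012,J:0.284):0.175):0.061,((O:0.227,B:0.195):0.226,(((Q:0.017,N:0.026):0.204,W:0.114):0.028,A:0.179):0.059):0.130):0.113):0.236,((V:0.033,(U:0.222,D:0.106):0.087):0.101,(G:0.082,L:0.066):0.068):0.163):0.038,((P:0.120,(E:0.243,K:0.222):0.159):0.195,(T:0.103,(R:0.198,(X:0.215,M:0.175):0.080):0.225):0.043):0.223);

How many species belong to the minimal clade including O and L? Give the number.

The MRCA of O and L is the node subtending ((F,(((C,S),((H,I),J)),((O,B),(((Q,N),W),A)))),((V,(U,D)),(G,L))).
That clade contains 17 terminal taxa: A, B, C, D, F, G, H, I, J, L, N, O, Q, S, U, V, W.

17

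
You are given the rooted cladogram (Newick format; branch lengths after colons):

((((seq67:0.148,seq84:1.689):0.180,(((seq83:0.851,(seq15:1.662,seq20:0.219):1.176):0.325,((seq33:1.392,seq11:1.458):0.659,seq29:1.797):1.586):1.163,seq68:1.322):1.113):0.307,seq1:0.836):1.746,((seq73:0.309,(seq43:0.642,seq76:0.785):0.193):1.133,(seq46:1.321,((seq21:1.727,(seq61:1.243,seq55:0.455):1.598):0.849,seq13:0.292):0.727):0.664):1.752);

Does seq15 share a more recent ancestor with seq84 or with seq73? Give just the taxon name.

seq84

The MRCA of seq15 and seq84 subtends ((seq67,seq84),(((seq83,(seq15,seq20)),((seq33,seq11),seq29)),seq68)) (9 taxa).
The MRCA of seq15 and seq73 is the root, subtending the entire tree (18 taxa).
The first is nested inside the second, so seq15 shares a more recent common ancestor with seq84.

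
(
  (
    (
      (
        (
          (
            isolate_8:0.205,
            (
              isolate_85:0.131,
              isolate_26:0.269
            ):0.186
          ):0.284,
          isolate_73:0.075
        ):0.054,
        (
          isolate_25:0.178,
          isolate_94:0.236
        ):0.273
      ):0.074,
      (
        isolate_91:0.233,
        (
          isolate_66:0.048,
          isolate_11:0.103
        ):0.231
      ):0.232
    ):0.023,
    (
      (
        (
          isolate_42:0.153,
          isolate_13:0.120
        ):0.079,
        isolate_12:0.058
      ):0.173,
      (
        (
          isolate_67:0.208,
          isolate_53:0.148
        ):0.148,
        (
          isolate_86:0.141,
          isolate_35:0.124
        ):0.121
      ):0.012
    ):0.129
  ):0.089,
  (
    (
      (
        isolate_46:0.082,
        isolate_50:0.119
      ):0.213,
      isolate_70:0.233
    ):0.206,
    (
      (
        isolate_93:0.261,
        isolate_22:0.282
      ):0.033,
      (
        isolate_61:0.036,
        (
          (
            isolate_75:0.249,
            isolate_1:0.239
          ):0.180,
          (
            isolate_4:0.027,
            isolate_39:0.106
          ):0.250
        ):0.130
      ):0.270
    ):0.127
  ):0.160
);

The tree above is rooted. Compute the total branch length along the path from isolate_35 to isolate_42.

0.662

The path runs isolate_35 → … → MRCA → … → isolate_42; the MRCA is the node subtending (((isolate_42,isolate_13),isolate_12),((isolate_67,isolate_53),(isolate_86,isolate_35))).
Branch lengths along that path: 0.124 + 0.121 + 0.012 + 0.173 + 0.079 + 0.153 = 0.662.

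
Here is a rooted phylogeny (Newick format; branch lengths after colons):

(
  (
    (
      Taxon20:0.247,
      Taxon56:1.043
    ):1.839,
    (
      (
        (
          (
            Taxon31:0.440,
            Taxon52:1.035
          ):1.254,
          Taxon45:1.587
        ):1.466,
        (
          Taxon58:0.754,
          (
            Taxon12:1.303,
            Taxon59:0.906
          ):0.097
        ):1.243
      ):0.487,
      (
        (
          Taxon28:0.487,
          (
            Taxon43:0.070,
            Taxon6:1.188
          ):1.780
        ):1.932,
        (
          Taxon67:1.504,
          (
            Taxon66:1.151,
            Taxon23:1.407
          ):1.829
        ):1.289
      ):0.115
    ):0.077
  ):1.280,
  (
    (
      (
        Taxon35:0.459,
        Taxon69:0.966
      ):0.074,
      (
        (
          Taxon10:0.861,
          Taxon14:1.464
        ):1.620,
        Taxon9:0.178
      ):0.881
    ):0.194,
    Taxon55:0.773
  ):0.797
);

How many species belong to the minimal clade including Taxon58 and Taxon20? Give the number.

The MRCA of Taxon58 and Taxon20 is the node subtending ((Taxon20,Taxon56),((((Taxon31,Taxon52),Taxon45),(Taxon58,(Taxon12,Taxon59))),((Taxon28,(Taxon43,Taxon6)),(Taxon67,(Taxon66,Taxon23))))).
That clade contains 14 terminal taxa: Taxon12, Taxon20, Taxon23, Taxon28, Taxon31, Taxon43, Taxon45, Taxon52, Taxon56, Taxon58, Taxon59, Taxon6, Taxon66, Taxon67.

14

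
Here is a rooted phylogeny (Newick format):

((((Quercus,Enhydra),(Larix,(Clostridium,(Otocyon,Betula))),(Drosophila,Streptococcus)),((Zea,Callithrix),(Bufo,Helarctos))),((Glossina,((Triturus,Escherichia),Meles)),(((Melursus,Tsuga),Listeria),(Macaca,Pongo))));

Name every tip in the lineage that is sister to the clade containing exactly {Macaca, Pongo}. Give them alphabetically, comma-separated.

The clade containing exactly {Macaca, Pongo} attaches to the tree at the node subtending (((Melursus,Tsuga),Listeria),(Macaca,Pongo)).
The other lineage descending from that same node — the sister group — is ((Melursus,Tsuga),Listeria); its 3 tips in alphabetical order are the answer.

Listeria, Melursus, Tsuga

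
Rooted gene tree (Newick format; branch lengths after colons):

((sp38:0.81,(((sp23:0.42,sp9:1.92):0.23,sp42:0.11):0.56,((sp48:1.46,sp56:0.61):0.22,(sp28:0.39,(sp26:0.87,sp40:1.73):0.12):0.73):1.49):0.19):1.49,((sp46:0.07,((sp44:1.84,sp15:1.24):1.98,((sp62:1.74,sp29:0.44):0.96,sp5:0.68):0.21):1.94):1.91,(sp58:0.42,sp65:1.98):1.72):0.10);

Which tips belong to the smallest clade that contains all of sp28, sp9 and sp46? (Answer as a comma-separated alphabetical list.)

sp15, sp23, sp26, sp28, sp29, sp38, sp40, sp42, sp44, sp46, sp48, sp5, sp56, sp58, sp62, sp65, sp9

Tracing sp28: it sits inside (sp28,(sp26,sp40)).
Tracing sp9: it sits inside (sp23,sp9).
Tracing sp46: it sits inside (sp46,((sp44,sp15),((sp62,sp29),sp5))).
The smallest clade enclosing all 3 is the whole tree (their MRCA is the root), so the answer is all 17 tips in alphabetical order.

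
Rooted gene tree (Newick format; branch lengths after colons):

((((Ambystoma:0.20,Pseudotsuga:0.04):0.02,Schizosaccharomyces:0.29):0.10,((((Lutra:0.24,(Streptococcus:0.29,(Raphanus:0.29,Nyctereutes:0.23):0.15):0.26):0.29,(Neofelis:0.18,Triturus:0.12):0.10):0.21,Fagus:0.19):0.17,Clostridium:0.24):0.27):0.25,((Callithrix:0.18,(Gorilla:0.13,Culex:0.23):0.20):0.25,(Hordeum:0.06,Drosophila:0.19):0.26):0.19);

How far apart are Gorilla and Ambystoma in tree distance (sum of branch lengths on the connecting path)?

The path runs Gorilla → … → MRCA → … → Ambystoma; the MRCA is the root of the tree.
Branch lengths along that path: 0.13 + 0.20 + 0.25 + 0.19 + 0.25 + 0.10 + 0.02 + 0.20 = 1.34.

1.34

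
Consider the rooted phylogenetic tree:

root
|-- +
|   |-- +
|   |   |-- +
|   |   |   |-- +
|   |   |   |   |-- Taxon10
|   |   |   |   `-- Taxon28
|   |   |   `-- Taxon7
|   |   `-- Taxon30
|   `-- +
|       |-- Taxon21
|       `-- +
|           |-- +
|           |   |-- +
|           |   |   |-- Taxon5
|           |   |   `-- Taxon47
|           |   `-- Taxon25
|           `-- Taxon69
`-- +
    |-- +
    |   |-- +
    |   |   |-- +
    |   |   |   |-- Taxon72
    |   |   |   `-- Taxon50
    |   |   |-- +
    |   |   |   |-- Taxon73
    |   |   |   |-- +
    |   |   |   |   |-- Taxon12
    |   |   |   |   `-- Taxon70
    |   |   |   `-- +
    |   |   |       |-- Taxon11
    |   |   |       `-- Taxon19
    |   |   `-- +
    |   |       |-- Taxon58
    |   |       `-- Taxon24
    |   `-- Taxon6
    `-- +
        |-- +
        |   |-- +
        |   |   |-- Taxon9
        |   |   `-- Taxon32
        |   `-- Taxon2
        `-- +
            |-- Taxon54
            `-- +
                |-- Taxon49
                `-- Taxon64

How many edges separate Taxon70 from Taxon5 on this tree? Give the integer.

12

The MRCA of Taxon70 and Taxon5 is the root of the tree.
From Taxon70 up to that node: 6 branches. From Taxon5 up to the same node: 6 branches. Total: 6 + 6 = 12.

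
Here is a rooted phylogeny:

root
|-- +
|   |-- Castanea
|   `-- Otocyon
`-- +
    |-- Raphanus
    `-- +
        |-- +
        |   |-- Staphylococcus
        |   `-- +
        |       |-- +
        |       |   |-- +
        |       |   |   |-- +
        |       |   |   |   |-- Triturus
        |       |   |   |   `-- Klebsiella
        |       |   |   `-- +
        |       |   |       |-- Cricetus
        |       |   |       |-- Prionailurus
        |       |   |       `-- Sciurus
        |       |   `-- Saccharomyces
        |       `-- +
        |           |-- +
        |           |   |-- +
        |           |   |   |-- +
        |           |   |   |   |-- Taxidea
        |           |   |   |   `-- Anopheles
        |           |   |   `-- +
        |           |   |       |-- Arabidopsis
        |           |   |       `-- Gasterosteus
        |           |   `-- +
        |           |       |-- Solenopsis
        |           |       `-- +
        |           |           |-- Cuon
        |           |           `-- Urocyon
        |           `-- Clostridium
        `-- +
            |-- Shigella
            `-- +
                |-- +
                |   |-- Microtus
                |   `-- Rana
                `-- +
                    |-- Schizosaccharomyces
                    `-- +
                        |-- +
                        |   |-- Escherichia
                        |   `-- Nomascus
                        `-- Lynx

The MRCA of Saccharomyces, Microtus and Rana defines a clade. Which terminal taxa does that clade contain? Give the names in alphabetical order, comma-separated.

Anopheles, Arabidopsis, Clostridium, Cricetus, Cuon, Escherichia, Gasterosteus, Klebsiella, Lynx, Microtus, Nomascus, Prionailurus, Rana, Saccharomyces, Schizosaccharomyces, Sciurus, Shigella, Solenopsis, Staphylococcus, Taxidea, Triturus, Urocyon

Tracing Saccharomyces: it sits inside (((Triturus,Klebsiella),(Cricetus,Prionailurus,Sciurus)),Saccharomyces).
Tracing Microtus: it sits inside (Microtus,Rana).
Tracing Rana: it sits inside (Microtus,Rana).
The smallest clade enclosing all 3 is ((Staphylococcus,((((Triturus,Klebsiella),(Cricetus,Prionailurus,Sciurus)),Saccharomyces),((((Taxidea,Anopheles),(Arabidopsis,Gasterosteus)),(Solenopsis,(Cuon,Urocyon))),Clostridium))),(Shigella,((Microtus,Rana),(Schizosaccharomyces,((Escherichia,Nomascus),Lynx))))); the answer is its 22 terminal taxa in alphabetical order.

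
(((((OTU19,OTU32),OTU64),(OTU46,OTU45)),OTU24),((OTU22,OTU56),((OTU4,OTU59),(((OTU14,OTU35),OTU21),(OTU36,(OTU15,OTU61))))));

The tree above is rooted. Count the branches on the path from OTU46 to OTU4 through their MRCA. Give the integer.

8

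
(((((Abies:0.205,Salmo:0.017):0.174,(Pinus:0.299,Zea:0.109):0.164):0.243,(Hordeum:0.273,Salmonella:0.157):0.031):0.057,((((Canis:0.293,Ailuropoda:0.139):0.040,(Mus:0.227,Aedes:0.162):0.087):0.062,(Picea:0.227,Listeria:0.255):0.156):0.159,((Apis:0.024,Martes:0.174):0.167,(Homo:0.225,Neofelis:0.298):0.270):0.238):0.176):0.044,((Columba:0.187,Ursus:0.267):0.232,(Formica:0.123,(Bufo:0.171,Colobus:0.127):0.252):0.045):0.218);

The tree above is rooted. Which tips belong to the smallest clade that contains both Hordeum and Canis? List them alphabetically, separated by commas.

Tracing Hordeum: it sits inside (Hordeum,Salmonella).
Tracing Canis: it sits inside (Canis,Ailuropoda).
The smallest clade enclosing both is ((((Abies,Salmo),(Pinus,Zea)),(Hordeum,Salmonella)),((((Canis,Ailuropoda),(Mus,Aedes)),(Picea,Listeria)),((Apis,Martes),(Homo,Neofelis)))); the answer is its 16 terminal taxa in alphabetical order.

Abies, Aedes, Ailuropoda, Apis, Canis, Homo, Hordeum, Listeria, Martes, Mus, Neofelis, Picea, Pinus, Salmo, Salmonella, Zea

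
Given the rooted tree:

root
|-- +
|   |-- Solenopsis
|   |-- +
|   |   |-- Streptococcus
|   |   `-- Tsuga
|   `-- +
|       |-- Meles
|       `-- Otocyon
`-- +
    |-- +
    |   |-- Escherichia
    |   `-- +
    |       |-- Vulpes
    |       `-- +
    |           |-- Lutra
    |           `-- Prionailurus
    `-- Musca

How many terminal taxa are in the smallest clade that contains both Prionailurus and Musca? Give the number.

5

The MRCA of Prionailurus and Musca is the node subtending ((Escherichia,(Vulpes,(Lutra,Prionailurus))),Musca).
That clade contains 5 terminal taxa: Escherichia, Lutra, Musca, Prionailurus, Vulpes.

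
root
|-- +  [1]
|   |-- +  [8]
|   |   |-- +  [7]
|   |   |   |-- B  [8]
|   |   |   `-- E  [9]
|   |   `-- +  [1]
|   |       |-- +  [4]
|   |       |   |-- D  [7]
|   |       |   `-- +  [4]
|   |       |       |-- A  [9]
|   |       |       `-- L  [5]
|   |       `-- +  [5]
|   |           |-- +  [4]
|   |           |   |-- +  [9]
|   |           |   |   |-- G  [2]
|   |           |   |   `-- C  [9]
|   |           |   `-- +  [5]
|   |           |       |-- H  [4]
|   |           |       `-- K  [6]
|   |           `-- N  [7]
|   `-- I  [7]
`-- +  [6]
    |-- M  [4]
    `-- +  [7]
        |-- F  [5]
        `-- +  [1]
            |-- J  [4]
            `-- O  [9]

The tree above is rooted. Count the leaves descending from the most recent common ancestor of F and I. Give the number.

The MRCA of F and I is the root, so the clade is the entire tree.
That clade contains 15 terminal taxa: A, B, C, D, E, F, G, H, I, J, K, L, M, N, O.

15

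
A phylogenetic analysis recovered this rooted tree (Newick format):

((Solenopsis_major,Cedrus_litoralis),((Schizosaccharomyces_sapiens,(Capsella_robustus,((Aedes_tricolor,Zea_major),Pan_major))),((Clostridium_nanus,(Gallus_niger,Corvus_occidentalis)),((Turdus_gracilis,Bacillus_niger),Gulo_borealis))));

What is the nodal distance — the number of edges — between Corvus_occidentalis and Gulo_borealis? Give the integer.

5

The MRCA of Corvus_occidentalis and Gulo_borealis is the node subtending ((Clostridium_nanus,(Gallus_niger,Corvus_occidentalis)),((Turdus_gracilis,Bacillus_niger),Gulo_borealis)).
From Corvus_occidentalis up to that node: 3 branches. From Gulo_borealis up to the same node: 2 branches. Total: 3 + 2 = 5.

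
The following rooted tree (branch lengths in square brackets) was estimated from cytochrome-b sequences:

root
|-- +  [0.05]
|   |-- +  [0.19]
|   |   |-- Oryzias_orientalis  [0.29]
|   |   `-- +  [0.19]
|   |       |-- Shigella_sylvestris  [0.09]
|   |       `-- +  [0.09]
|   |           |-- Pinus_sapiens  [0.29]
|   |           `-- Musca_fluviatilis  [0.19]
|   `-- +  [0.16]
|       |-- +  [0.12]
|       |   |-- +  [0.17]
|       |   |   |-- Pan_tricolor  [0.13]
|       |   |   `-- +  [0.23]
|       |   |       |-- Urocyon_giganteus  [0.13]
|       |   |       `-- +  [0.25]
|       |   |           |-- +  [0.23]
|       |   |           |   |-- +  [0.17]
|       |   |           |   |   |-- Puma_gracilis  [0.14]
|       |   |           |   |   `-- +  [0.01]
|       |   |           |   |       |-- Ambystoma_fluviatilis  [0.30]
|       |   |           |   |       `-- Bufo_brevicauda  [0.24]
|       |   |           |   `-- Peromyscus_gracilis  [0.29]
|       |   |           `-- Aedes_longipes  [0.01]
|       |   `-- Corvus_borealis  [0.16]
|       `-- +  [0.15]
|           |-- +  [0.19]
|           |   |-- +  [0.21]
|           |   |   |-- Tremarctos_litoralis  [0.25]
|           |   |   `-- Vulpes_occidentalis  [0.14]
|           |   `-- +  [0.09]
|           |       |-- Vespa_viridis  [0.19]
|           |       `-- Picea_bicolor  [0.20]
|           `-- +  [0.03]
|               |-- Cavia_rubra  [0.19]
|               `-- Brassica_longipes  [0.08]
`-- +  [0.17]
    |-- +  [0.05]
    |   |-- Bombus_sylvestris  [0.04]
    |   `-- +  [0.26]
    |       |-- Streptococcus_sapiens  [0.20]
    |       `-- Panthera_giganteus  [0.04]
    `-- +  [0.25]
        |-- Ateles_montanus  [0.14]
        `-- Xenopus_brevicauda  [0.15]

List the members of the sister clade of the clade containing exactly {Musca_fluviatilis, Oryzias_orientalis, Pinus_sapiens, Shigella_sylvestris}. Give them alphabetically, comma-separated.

Aedes_longipes, Ambystoma_fluviatilis, Brassica_longipes, Bufo_brevicauda, Cavia_rubra, Corvus_borealis, Pan_tricolor, Peromyscus_gracilis, Picea_bicolor, Puma_gracilis, Tremarctos_litoralis, Urocyon_giganteus, Vespa_viridis, Vulpes_occidentalis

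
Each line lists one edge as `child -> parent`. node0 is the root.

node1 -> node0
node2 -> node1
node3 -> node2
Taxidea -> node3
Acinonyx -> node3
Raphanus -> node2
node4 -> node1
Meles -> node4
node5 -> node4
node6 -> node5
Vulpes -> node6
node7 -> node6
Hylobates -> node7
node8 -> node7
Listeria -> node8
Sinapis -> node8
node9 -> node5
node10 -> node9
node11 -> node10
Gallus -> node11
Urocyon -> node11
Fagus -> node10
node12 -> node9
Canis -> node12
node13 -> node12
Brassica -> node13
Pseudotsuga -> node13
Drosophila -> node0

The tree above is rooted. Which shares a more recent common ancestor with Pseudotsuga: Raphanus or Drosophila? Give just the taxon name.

Raphanus

The MRCA of Pseudotsuga and Raphanus subtends (((Taxidea,Acinonyx),Raphanus),(Meles,((Vulpes,(Hylobates,(Listeria,Sinapis))),(((Gallus,Urocyon),Fagus),(Canis,(Brassica,Pseudotsuga)))))) (14 taxa).
The MRCA of Pseudotsuga and Drosophila is the root, subtending the entire tree (15 taxa).
The first is nested inside the second, so Pseudotsuga shares a more recent common ancestor with Raphanus.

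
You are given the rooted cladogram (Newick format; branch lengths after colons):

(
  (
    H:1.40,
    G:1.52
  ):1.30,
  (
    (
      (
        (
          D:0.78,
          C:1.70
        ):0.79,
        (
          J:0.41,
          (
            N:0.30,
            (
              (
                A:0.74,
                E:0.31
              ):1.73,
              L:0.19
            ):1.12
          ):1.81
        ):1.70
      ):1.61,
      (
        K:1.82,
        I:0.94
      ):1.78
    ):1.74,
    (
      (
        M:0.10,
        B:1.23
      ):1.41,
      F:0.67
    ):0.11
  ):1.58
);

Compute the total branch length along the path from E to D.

The path runs E → … → MRCA → … → D; the MRCA is the node subtending ((D,C),(J,(N,((A,E),L)))).
Branch lengths along that path: 0.31 + 1.73 + 1.12 + 1.81 + 1.70 + 0.79 + 0.78 = 8.24.

8.24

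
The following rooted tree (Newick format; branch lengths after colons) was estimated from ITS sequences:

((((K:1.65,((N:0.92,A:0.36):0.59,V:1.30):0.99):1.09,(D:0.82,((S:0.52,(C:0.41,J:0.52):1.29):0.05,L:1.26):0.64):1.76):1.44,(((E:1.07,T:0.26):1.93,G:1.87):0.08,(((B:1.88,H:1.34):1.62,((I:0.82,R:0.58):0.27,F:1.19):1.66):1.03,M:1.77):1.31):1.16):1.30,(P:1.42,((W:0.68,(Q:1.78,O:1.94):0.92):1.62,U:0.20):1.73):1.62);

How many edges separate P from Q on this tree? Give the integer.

5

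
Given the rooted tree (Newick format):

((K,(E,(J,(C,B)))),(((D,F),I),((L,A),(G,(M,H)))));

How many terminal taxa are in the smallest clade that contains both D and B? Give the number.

13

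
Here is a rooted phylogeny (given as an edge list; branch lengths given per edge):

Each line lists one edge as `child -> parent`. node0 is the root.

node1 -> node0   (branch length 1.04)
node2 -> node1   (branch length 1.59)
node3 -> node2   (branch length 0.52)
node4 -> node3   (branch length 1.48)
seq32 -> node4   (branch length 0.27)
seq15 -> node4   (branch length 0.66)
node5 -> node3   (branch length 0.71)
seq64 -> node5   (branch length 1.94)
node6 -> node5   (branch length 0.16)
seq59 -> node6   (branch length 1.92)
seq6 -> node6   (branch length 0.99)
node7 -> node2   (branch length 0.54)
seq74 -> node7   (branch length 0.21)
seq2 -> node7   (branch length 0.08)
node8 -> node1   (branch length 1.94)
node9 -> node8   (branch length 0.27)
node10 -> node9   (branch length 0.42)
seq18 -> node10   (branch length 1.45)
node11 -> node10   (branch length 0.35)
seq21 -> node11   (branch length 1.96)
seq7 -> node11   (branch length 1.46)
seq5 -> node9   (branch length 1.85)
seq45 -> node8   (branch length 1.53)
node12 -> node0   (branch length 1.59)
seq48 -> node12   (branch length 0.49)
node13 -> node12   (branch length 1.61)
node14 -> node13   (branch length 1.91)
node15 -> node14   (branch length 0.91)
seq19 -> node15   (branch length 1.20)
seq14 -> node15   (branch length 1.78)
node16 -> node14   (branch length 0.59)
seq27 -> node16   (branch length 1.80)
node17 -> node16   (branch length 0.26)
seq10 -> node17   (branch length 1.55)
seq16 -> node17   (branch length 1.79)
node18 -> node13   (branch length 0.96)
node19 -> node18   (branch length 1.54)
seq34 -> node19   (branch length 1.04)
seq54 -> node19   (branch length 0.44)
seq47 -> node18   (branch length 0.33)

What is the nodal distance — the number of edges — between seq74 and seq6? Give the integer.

The MRCA of seq74 and seq6 is the node subtending (((seq32,seq15),(seq64,(seq59,seq6))),(seq74,seq2)).
From seq74 up to that node: 2 branches. From seq6 up to the same node: 4 branches. Total: 2 + 4 = 6.

6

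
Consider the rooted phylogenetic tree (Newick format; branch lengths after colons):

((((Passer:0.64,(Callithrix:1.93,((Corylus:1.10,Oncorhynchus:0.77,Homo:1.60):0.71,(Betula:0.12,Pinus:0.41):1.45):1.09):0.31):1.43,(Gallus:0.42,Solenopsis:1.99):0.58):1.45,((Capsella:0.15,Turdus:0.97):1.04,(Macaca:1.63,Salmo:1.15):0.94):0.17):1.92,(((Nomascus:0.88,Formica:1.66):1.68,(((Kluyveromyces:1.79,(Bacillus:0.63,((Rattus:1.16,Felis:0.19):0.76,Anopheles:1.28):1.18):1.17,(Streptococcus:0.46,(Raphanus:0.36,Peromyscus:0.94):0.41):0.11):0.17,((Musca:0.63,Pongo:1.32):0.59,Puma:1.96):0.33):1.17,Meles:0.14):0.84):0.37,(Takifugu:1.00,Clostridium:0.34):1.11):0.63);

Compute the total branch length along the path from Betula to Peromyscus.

12.41

The path runs Betula → … → MRCA → … → Peromyscus; the MRCA is the root of the tree.
Branch lengths along that path: 0.12 + 1.45 + 1.09 + 0.31 + 1.43 + 1.45 + 1.92 + 0.63 + 0.37 + 0.84 + 1.17 + 0.17 + 0.11 + 0.41 + 0.94 = 12.41.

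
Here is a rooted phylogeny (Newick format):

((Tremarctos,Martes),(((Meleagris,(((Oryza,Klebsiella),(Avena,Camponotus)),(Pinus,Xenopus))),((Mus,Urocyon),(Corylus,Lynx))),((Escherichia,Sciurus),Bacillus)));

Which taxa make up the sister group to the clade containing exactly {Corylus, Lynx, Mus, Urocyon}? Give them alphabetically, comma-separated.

Avena, Camponotus, Klebsiella, Meleagris, Oryza, Pinus, Xenopus

The clade containing exactly {Corylus, Lynx, Mus, Urocyon} attaches to the tree at the node subtending ((Meleagris,(((Oryza,Klebsiella),(Avena,Camponotus)),(Pinus,Xenopus))),((Mus,Urocyon),(Corylus,Lynx))).
The other lineage descending from that same node — the sister group — is (Meleagris,(((Oryza,Klebsiella),(Avena,Camponotus)),(Pinus,Xenopus))); its 7 tips in alphabetical order are the answer.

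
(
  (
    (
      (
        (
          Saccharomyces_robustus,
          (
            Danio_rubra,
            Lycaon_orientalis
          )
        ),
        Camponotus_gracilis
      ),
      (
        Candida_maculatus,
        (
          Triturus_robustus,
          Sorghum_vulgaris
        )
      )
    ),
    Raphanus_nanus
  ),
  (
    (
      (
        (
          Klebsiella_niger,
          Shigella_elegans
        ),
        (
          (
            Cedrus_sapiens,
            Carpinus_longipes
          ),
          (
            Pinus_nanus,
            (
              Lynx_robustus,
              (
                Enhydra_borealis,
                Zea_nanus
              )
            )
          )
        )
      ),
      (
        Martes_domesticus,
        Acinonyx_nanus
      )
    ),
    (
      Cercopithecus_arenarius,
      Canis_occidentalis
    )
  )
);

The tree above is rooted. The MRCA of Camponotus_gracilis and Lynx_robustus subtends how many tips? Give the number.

20

The MRCA of Camponotus_gracilis and Lynx_robustus is the root, so the clade is the entire tree.
That clade contains 20 terminal taxa: Acinonyx_nanus, Camponotus_gracilis, Candida_maculatus, Canis_occidentalis, Carpinus_longipes, Cedrus_sapiens, Cercopithecus_arenarius, Danio_rubra, Enhydra_borealis, Klebsiella_niger, Lycaon_orientalis, Lynx_robustus, Martes_domesticus, Pinus_nanus, Raphanus_nanus, Saccharomyces_robustus, Shigella_elegans, Sorghum_vulgaris, Triturus_robustus, Zea_nanus.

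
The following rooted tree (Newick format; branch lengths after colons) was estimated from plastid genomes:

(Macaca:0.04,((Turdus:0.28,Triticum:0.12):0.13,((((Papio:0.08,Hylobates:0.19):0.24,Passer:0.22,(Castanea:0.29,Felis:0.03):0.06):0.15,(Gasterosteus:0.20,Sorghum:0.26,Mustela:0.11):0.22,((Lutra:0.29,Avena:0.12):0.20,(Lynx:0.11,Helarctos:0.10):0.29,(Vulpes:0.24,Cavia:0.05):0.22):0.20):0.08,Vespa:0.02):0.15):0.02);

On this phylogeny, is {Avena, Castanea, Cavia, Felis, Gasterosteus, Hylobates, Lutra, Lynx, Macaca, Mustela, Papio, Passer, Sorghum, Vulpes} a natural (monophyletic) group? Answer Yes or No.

The MRCA of the listed taxa is the root, so the smallest clade containing them is the whole tree.
That clade also contains Helarctos, Triticum, Turdus, Vespa, which are not in the proposed group, so the group is not monophyletic.

No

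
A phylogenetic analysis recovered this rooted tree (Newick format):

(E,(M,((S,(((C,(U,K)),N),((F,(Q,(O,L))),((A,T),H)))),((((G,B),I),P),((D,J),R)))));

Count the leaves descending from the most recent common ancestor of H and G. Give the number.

19

The MRCA of H and G is the node subtending ((S,(((C,(U,K)),N),((F,(Q,(O,L))),((A,T),H)))),((((G,B),I),P),((D,J),R))).
That clade contains 19 terminal taxa: A, B, C, D, F, G, H, I, J, K, L, N, O, P, Q, R, S, T, U.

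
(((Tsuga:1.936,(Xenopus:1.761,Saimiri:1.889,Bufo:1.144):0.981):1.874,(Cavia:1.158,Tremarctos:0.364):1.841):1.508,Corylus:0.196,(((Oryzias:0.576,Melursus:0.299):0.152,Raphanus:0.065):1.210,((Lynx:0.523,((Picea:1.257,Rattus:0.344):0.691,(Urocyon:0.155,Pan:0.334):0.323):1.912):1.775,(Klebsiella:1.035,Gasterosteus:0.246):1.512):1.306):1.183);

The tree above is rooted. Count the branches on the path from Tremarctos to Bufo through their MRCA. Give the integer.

The MRCA of Tremarctos and Bufo is the node subtending ((Tsuga,(Xenopus,Saimiri,Bufo)),(Cavia,Tremarctos)).
From Tremarctos up to that node: 2 branches. From Bufo up to the same node: 3 branches. Total: 2 + 3 = 5.

5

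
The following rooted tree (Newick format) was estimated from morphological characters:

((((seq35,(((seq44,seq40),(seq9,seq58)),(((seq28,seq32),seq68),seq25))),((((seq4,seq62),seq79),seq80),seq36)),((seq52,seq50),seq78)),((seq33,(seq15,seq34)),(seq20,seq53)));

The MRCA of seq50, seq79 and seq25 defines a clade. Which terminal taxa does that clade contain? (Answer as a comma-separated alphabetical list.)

seq25, seq28, seq32, seq35, seq36, seq4, seq40, seq44, seq50, seq52, seq58, seq62, seq68, seq78, seq79, seq80, seq9

Tracing seq50: it sits inside (seq52,seq50).
Tracing seq79: it sits inside ((seq4,seq62),seq79).
Tracing seq25: it sits inside (((seq28,seq32),seq68),seq25).
The smallest clade enclosing all 3 is (((seq35,(((seq44,seq40),(seq9,seq58)),(((seq28,seq32),seq68),seq25))),((((seq4,seq62),seq79),seq80),seq36)),((seq52,seq50),seq78)); the answer is its 17 terminal taxa in alphabetical order.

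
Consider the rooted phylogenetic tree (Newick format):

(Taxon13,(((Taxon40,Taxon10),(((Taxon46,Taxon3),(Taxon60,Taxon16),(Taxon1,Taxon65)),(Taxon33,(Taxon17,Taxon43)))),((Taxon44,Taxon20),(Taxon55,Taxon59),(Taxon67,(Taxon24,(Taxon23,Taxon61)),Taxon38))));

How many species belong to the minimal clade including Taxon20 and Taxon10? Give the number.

The MRCA of Taxon20 and Taxon10 is the node subtending (((Taxon40,Taxon10),(((Taxon46,Taxon3),(Taxon60,Taxon16),(Taxon1,Taxon65)),(Taxon33,(Taxon17,Taxon43)))),((Taxon44,Taxon20),(Taxon55,Taxon59),(Taxon67,(Taxon24,(Taxon23,Taxon61)),Taxon38))).
That clade contains 20 terminal taxa: Taxon1, Taxon10, Taxon16, Taxon17, Taxon20, Taxon23, Taxon24, Taxon3, Taxon33, Taxon38, Taxon40, Taxon43, Taxon44, Taxon46, Taxon55, Taxon59, Taxon60, Taxon61, Taxon65, Taxon67.

20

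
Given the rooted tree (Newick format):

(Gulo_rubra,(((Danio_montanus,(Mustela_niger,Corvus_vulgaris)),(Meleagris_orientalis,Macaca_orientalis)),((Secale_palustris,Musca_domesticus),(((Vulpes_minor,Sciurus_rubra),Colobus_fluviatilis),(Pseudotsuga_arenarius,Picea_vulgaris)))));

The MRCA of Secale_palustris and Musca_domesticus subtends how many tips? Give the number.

The MRCA of Secale_palustris and Musca_domesticus is the node subtending (Secale_palustris,Musca_domesticus).
That clade contains 2 terminal taxa: Musca_domesticus, Secale_palustris.

2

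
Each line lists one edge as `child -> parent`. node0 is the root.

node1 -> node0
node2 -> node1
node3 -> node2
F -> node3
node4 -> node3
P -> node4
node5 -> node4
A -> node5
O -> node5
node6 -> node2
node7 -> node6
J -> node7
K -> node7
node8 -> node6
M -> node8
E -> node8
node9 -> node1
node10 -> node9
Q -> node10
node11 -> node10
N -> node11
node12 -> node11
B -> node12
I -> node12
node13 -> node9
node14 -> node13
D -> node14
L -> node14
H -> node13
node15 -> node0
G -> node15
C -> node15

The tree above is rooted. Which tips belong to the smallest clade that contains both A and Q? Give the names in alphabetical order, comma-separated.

Tracing A: it sits inside (A,O).
Tracing Q: it sits inside (Q,(N,(B,I))).
The smallest clade enclosing both is (((F,(P,(A,O))),((J,K),(M,E))),((Q,(N,(B,I))),((D,L),H))); the answer is its 15 terminal taxa in alphabetical order.

A, B, D, E, F, H, I, J, K, L, M, N, O, P, Q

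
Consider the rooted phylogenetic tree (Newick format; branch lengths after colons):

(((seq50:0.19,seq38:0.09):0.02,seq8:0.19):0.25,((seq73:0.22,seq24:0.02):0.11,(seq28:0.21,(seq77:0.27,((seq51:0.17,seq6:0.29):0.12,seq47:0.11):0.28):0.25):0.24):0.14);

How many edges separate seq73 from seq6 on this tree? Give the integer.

7

The MRCA of seq73 and seq6 is the node subtending ((seq73,seq24),(seq28,(seq77,((seq51,seq6),seq47)))).
From seq73 up to that node: 2 branches. From seq6 up to the same node: 5 branches. Total: 2 + 5 = 7.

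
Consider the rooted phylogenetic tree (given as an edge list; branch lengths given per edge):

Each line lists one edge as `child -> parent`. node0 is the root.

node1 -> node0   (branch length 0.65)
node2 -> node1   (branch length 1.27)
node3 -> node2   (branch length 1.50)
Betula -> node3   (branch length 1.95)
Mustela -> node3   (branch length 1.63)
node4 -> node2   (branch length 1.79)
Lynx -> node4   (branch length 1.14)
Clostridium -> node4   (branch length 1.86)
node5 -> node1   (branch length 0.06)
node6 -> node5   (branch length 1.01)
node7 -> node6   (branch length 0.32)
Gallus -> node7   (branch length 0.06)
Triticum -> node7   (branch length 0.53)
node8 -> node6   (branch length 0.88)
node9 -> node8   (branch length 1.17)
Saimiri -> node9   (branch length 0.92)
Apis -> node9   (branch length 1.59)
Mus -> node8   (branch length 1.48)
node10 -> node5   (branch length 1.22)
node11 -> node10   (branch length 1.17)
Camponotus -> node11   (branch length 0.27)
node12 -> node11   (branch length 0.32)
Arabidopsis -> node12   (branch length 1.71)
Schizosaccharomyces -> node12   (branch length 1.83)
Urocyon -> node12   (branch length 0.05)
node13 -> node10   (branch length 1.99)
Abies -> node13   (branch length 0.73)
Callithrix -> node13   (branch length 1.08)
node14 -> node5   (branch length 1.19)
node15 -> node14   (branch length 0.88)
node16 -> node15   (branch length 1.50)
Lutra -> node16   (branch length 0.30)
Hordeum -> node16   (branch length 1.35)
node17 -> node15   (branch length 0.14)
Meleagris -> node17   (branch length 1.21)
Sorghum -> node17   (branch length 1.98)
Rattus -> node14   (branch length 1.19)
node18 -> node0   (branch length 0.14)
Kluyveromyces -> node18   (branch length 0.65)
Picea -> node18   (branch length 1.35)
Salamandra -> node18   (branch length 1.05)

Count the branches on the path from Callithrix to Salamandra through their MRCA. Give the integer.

7

The MRCA of Callithrix and Salamandra is the root of the tree.
From Callithrix up to that node: 5 branches. From Salamandra up to the same node: 2 branches. Total: 5 + 2 = 7.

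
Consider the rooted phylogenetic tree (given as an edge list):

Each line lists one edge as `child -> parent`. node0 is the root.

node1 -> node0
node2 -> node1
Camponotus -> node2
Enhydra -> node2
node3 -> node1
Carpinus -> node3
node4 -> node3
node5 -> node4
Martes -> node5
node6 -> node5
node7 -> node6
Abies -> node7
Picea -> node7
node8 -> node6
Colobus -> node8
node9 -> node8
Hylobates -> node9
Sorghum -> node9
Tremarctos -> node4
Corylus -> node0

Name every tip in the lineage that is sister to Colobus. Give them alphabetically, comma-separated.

Colobus attaches to the tree at the node subtending (Colobus,(Hylobates,Sorghum)).
The other lineage descending from that same node — the sister group — is (Hylobates,Sorghum); its 2 tips in alphabetical order are the answer.

Hylobates, Sorghum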